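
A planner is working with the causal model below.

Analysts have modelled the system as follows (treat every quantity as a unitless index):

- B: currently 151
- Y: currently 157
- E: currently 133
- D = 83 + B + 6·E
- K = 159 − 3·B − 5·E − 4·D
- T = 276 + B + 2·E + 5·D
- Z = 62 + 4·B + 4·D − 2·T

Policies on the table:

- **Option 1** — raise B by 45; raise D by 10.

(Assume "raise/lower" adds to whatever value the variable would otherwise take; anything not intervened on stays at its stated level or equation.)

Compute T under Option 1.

6173

Option 1 (B + 45, D + 10):
  B = 151 + 45 = 196
  E = 133
  D = 83 + 196 + 6·133 (+10 from intervention) = 1087
  T = 276 + 196 + 2·133 + 5·1087 = 6173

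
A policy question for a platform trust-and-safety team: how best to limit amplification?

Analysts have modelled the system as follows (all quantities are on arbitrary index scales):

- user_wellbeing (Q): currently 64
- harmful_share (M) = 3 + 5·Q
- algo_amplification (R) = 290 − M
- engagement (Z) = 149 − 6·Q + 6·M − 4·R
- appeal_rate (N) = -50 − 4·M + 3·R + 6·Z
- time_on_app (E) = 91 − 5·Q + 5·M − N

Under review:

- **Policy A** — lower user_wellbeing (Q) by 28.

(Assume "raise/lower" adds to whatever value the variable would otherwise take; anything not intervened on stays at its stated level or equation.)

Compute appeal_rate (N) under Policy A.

Policy A (Q − 28):
  Q = 64 − 28 = 36
  M = 3 + 5·36 = 183
  R = 290 − 183 = 107
  Z = 149 − 6·36 + 6·183 − 4·107 = 603
  N = -50 − 4·183 + 3·107 + 6·603 = 3157

3157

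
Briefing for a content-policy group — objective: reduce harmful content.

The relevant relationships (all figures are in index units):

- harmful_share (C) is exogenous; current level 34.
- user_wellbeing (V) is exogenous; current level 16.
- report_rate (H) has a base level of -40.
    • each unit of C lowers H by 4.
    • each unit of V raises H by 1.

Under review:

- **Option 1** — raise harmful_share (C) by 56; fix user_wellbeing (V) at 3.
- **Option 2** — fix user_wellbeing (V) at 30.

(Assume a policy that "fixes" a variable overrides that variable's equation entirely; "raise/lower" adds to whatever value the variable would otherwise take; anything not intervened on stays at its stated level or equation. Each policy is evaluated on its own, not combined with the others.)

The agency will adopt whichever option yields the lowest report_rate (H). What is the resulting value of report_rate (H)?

-397

Option 1 (C + 56, V := 3):
  C = 34 + 56 = 90
  V = 3
  H = -40 − 4·90 + 3 = -397
Option 2 (V := 30):
  C = 34
  V = 30
  H = -40 − 4·34 + 30 = -146
Comparing — Option 1: H=-397, Option 2: H=-146. Lowest is -397 (Option 1).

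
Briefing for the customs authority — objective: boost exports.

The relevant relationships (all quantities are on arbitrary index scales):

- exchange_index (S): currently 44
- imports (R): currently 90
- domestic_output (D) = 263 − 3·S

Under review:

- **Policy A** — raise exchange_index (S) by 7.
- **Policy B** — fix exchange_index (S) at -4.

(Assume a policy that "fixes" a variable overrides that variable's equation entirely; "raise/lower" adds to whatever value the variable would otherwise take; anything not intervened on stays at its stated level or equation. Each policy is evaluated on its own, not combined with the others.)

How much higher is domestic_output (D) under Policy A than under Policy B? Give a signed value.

Policy A (S + 7):
  S = 44 + 7 = 51
  D = 263 − 3·51 = 110
Policy B (S := -4):
  S = -4
  D = 263 − 3·(-4) = 275
D: 110 − 275 = -165

-165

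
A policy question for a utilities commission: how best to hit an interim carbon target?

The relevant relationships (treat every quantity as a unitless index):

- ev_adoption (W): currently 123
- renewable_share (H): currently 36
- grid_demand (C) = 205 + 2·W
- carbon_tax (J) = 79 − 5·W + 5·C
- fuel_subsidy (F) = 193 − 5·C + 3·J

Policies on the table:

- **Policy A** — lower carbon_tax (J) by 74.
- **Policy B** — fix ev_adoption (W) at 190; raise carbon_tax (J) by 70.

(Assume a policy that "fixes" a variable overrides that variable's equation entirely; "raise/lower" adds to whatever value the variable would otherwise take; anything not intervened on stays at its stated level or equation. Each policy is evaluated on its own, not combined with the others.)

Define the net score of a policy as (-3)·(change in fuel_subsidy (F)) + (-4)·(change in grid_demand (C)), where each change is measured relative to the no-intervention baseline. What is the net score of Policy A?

Baseline:
  W = 123
  C = 205 + 2·123 = 451
  J = 79 − 5·123 + 5·451 = 1719
  F = 193 − 5·451 + 3·1719 = 3095
Policy A (J − 74):
  W = 123
  C = 205 + 2·123 = 451
  J = 79 − 5·123 + 5·451 (−74 from intervention) = 1645
  F = 193 − 5·451 + 3·1645 = 2873
ΔF = 2873 − 3095 = -222; ΔC = 451 − 451 = 0
Score = (-3)·(-222) + (-4)·0 = 666

666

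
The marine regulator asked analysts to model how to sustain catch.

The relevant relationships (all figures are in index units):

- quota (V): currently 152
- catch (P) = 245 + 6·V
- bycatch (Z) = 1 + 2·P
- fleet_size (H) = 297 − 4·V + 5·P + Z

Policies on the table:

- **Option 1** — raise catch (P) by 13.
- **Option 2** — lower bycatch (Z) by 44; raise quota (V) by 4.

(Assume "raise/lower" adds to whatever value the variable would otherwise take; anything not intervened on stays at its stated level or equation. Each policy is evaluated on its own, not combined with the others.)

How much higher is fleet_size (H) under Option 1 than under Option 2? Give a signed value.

Option 1 (P + 13):
  V = 152
  P = 245 + 6·152 (+13 from intervention) = 1170
  Z = 1 + 2·1170 = 2341
  H = 297 − 4·152 + 5·1170 + 2341 = 7880
Option 2 (Z − 44, V + 4):
  V = 152 + 4 = 156
  P = 245 + 6·156 = 1181
  Z = 1 + 2·1181 (−44 from intervention) = 2319
  H = 297 − 4·156 + 5·1181 + 2319 = 7897
H: 7880 − 7897 = -17

-17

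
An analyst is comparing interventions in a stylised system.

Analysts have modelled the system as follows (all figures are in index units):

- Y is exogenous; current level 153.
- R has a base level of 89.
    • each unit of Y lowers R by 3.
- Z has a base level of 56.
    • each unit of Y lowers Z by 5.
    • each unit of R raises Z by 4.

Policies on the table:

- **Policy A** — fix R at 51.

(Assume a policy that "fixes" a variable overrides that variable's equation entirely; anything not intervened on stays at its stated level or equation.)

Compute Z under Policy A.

Policy A (R := 51):
  Y = 153
  R = 51
  Z = 56 − 5·153 + 4·51 = -505

-505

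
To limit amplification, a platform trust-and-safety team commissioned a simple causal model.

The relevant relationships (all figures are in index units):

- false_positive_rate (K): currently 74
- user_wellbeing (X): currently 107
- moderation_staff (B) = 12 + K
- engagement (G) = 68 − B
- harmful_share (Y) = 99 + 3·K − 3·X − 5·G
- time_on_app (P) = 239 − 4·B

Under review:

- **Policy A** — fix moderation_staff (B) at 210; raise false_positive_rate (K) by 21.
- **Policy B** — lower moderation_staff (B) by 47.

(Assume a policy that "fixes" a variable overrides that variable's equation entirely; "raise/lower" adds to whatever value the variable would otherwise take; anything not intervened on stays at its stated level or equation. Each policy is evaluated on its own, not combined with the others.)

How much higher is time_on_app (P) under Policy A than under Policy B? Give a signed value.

-684

Policy A (B := 210, K + 21):
  K = 74 + 21 = 95
  B = 210
  P = 239 − 4·210 = -601
Policy B (B − 47):
  K = 74
  B = 12 + 74 (−47 from intervention) = 39
  P = 239 − 4·39 = 83
P: -601 − 83 = -684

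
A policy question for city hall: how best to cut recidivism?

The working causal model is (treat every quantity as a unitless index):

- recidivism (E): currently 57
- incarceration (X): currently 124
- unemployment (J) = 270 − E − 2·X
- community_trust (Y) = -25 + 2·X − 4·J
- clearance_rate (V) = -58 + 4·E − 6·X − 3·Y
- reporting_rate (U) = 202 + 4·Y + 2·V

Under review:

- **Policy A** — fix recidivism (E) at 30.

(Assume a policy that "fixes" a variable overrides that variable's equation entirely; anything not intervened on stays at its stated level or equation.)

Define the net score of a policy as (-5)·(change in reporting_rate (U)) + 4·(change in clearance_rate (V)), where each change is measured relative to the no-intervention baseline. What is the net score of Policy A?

Baseline:
  E = 57
  X = 124
  J = 270 − 57 − 2·124 = -35
  Y = -25 + 2·124 − 4·(-35) = 363
  V = -58 + 4·57 − 6·124 − 3·363 = -1663
  U = 202 + 4·363 + 2·(-1663) = -1672
Policy A (E := 30):
  E = 30
  X = 124
  J = 270 − 30 − 2·124 = -8
  Y = -25 + 2·124 − 4·(-8) = 255
  V = -58 + 4·30 − 6·124 − 3·255 = -1447
  U = 202 + 4·255 + 2·(-1447) = -1672
ΔU = -1672 − (-1672) = 0; ΔV = -1447 − (-1663) = 216
Score = (-5)·0 + 4·216 = 864

864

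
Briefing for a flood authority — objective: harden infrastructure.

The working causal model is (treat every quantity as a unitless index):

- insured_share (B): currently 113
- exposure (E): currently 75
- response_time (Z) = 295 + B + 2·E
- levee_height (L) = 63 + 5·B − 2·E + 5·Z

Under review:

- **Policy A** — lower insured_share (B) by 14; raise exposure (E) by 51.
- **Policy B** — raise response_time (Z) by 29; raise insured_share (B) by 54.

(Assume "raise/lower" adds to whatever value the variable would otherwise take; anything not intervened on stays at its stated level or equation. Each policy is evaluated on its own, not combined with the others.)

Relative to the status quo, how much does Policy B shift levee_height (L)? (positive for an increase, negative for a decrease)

685

Baseline:
  B = 113
  E = 75
  Z = 295 + 113 + 2·75 = 558
  L = 63 + 5·113 − 2·75 + 5·558 = 3268
Policy B (Z + 29, B + 54):
  B = 113 + 54 = 167
  E = 75
  Z = 295 + 167 + 2·75 (+29 from intervention) = 641
  L = 63 + 5·167 − 2·75 + 5·641 = 3953
Change in L: 3953 − 3268 = 685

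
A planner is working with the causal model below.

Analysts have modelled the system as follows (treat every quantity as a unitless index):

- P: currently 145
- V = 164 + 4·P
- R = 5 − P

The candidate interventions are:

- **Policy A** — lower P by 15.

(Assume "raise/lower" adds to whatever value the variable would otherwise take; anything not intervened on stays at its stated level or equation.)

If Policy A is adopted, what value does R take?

Policy A (P − 15):
  P = 145 − 15 = 130
  R = 5 − 130 = -125

-125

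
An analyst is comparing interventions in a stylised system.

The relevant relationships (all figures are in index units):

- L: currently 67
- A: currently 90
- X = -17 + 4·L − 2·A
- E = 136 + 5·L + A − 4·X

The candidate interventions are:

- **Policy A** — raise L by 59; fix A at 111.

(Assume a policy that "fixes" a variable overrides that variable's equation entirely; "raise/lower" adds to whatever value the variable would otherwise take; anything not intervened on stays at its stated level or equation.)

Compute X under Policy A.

265

Policy A (L + 59, A := 111):
  L = 67 + 59 = 126
  A = 111
  X = -17 + 4·126 − 2·111 = 265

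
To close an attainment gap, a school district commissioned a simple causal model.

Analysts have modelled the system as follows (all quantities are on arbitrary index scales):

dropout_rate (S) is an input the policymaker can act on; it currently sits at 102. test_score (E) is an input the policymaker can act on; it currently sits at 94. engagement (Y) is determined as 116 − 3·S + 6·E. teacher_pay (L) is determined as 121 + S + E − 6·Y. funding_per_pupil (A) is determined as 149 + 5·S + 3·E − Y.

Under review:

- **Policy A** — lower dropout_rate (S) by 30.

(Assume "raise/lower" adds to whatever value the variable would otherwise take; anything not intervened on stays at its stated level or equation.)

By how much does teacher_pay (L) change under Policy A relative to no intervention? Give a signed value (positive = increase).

Baseline:
  S = 102
  E = 94
  Y = 116 − 3·102 + 6·94 = 374
  L = 121 + 102 + 94 − 6·374 = -1927
Policy A (S − 30):
  S = 102 − 30 = 72
  E = 94
  Y = 116 − 3·72 + 6·94 = 464
  L = 121 + 72 + 94 − 6·464 = -2497
Change in L: -2497 − (-1927) = -570

-570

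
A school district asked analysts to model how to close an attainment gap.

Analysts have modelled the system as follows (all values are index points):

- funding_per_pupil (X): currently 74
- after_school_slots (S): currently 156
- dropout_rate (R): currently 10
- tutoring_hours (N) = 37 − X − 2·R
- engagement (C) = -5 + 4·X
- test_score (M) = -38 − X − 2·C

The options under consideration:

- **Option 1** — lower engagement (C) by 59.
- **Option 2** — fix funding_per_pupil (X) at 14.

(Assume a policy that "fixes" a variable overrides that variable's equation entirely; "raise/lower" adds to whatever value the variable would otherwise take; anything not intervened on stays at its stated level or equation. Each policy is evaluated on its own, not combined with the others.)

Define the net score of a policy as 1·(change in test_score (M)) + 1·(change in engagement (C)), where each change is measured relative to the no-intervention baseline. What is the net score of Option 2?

Baseline:
  X = 74
  C = -5 + 4·74 = 291
  M = -38 − 74 − 2·291 = -694
Option 2 (X := 14):
  X = 14
  C = -5 + 4·14 = 51
  M = -38 − 14 − 2·51 = -154
ΔM = -154 − (-694) = 540; ΔC = 51 − 291 = -240
Score = 1·540 + 1·(-240) = 300

300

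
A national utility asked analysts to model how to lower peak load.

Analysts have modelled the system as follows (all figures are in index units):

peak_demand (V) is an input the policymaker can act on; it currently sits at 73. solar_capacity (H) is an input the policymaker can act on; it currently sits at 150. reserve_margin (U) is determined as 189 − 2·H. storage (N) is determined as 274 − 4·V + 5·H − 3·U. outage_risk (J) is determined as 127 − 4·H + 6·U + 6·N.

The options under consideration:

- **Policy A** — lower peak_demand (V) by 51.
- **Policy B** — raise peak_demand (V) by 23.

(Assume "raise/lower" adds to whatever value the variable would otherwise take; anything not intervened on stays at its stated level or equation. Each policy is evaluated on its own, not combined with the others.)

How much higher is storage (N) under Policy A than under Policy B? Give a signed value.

Policy A (V − 51):
  V = 73 − 51 = 22
  H = 150
  U = 189 − 2·150 = -111
  N = 274 − 4·22 + 5·150 − 3·(-111) = 1269
Policy B (V + 23):
  V = 73 + 23 = 96
  H = 150
  U = 189 − 2·150 = -111
  N = 274 − 4·96 + 5·150 − 3·(-111) = 973
N: 1269 − 973 = 296

296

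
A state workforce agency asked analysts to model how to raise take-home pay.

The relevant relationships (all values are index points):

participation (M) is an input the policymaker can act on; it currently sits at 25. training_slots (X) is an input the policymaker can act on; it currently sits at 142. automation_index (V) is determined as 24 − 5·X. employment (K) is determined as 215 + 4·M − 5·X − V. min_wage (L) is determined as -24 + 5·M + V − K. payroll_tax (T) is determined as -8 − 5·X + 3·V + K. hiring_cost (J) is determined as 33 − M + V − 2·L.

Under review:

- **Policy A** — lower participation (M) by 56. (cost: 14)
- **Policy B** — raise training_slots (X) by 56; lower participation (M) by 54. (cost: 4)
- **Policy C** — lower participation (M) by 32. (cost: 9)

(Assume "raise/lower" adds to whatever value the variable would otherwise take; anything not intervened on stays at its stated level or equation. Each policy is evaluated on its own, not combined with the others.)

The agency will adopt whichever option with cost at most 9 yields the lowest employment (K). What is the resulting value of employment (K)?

75

Policy B (X + 56, M − 54):
  M = 25 − 54 = -29
  X = 142 + 56 = 198
  V = 24 − 5·198 = -966
  K = 215 + 4·(-29) − 5·198 − (-966) = 75
Policy C (M − 32):
  M = 25 − 32 = -7
  X = 142
  V = 24 − 5·142 = -686
  K = 215 + 4·(-7) − 5·142 − (-686) = 163
Comparing — Policy B: K=75, Policy C: K=163. Lowest is 75 (Policy B).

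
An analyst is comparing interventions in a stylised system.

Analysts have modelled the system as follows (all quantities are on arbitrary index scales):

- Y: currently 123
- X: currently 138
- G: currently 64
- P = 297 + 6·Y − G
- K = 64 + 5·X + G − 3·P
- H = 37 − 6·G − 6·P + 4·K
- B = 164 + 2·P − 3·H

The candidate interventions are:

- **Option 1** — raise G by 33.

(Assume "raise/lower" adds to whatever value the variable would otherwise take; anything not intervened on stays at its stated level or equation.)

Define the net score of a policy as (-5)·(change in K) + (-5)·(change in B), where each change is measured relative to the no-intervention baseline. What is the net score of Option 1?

Baseline:
  Y = 123
  X = 138
  G = 64
  P = 297 + 6·123 − 64 = 971
  K = 64 + 5·138 + 64 − 3·971 = -2095
  H = 37 − 6·64 − 6·971 + 4·(-2095) = -14553
  B = 164 + 2·971 − 3·(-14553) = 45765
Option 1 (G + 33):
  Y = 123
  X = 138
  G = 64 + 33 = 97
  P = 297 + 6·123 − 97 = 938
  K = 64 + 5·138 + 97 − 3·938 = -1963
  H = 37 − 6·97 − 6·938 + 4·(-1963) = -14025
  B = 164 + 2·938 − 3·(-14025) = 44115
ΔK = -1963 − (-2095) = 132; ΔB = 44115 − 45765 = -1650
Score = (-5)·132 + (-5)·(-1650) = 7590

7590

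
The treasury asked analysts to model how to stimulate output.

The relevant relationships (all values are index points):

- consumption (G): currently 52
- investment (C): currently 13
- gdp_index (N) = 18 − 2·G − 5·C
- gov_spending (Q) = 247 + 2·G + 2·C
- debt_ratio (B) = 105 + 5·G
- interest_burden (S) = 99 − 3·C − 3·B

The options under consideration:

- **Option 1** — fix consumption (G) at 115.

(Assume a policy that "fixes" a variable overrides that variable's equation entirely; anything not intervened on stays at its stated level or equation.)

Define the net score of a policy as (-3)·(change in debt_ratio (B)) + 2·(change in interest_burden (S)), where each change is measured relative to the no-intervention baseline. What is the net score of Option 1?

-2835

Baseline:
  G = 52
  C = 13
  B = 105 + 5·52 = 365
  S = 99 − 3·13 − 3·365 = -1035
Option 1 (G := 115):
  G = 115
  C = 13
  B = 105 + 5·115 = 680
  S = 99 − 3·13 − 3·680 = -1980
ΔB = 680 − 365 = 315; ΔS = -1980 − (-1035) = -945
Score = (-3)·315 + 2·(-945) = -2835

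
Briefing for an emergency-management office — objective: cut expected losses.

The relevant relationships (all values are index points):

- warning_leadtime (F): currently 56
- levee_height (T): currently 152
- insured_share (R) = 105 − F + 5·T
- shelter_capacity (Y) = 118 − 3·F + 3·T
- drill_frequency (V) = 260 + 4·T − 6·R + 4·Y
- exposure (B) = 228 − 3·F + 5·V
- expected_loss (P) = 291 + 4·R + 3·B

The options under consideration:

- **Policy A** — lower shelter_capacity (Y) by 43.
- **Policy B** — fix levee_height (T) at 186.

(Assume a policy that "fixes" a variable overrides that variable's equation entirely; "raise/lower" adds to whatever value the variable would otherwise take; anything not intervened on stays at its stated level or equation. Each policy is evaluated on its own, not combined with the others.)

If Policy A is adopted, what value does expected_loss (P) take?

Policy A (Y − 43):
  F = 56
  T = 152
  R = 105 − 56 + 5·152 = 809
  Y = 118 − 3·56 + 3·152 (−43 from intervention) = 363
  V = 260 + 4·152 − 6·809 + 4·363 = -2534
  B = 228 − 3·56 + 5·(-2534) = -12610
  P = 291 + 4·809 + 3·(-12610) = -34303

-34303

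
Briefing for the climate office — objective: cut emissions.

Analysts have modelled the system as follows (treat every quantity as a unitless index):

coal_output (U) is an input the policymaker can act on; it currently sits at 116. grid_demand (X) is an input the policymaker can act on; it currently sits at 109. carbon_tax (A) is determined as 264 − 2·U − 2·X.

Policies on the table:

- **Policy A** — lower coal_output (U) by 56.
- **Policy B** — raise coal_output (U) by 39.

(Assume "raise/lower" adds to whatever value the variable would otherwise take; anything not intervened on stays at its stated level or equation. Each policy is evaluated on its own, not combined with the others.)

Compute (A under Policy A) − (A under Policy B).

Policy A (U − 56):
  U = 116 − 56 = 60
  X = 109
  A = 264 − 2·60 − 2·109 = -74
Policy B (U + 39):
  U = 116 + 39 = 155
  X = 109
  A = 264 − 2·155 − 2·109 = -264
A: -74 − (-264) = 190

190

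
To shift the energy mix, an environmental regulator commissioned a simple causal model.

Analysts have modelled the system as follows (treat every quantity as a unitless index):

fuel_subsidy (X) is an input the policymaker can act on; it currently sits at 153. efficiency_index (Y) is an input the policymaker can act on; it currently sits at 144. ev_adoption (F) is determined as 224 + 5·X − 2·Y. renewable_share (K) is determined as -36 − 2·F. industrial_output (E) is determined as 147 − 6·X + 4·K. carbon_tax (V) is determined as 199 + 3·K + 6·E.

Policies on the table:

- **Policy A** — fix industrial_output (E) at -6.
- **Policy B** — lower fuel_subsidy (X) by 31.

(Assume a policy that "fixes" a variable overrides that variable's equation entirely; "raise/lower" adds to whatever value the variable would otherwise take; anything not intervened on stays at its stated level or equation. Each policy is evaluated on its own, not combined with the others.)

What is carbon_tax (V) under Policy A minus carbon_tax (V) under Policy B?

29616

Policy A (E := -6):
  X = 153
  Y = 144
  F = 224 + 5·153 − 2·144 = 701
  K = -36 − 2·701 = -1438
  E = -6
  V = 199 + 3·(-1438) + 6·(-6) = -4151
Policy B (X − 31):
  X = 153 − 31 = 122
  Y = 144
  F = 224 + 5·122 − 2·144 = 546
  K = -36 − 2·546 = -1128
  E = 147 − 6·122 + 4·(-1128) = -5097
  V = 199 + 3·(-1128) + 6·(-5097) = -33767
V: -4151 − (-33767) = 29616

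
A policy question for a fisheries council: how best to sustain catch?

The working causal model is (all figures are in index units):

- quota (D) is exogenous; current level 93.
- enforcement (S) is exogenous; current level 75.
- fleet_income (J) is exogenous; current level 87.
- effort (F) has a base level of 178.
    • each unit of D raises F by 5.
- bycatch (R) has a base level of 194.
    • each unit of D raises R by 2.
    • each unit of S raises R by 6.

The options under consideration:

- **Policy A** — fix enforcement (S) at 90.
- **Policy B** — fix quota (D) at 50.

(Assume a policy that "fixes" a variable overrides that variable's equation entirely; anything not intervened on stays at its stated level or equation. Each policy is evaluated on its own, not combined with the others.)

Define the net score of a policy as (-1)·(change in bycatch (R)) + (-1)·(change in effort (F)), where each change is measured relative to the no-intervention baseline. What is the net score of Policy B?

Baseline:
  D = 93
  S = 75
  F = 178 + 5·93 = 643
  R = 194 + 2·93 + 6·75 = 830
Policy B (D := 50):
  D = 50
  S = 75
  F = 178 + 5·50 = 428
  R = 194 + 2·50 + 6·75 = 744
ΔR = 744 − 830 = -86; ΔF = 428 − 643 = -215
Score = (-1)·(-86) + (-1)·(-215) = 301

301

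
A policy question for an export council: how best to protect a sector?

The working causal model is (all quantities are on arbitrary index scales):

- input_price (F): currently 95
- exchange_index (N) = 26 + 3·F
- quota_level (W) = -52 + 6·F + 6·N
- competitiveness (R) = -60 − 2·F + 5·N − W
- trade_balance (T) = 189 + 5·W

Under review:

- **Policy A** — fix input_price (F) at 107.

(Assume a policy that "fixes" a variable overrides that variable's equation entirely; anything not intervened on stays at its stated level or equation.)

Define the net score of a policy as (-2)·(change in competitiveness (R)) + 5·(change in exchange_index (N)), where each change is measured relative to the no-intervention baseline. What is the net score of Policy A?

Baseline:
  F = 95
  N = 26 + 3·95 = 311
  W = -52 + 6·95 + 6·311 = 2384
  R = -60 − 2·95 + 5·311 − 2384 = -1079
Policy A (F := 107):
  F = 107
  N = 26 + 3·107 = 347
  W = -52 + 6·107 + 6·347 = 2672
  R = -60 − 2·107 + 5·347 − 2672 = -1211
ΔR = -1211 − (-1079) = -132; ΔN = 347 − 311 = 36
Score = (-2)·(-132) + 5·36 = 444

444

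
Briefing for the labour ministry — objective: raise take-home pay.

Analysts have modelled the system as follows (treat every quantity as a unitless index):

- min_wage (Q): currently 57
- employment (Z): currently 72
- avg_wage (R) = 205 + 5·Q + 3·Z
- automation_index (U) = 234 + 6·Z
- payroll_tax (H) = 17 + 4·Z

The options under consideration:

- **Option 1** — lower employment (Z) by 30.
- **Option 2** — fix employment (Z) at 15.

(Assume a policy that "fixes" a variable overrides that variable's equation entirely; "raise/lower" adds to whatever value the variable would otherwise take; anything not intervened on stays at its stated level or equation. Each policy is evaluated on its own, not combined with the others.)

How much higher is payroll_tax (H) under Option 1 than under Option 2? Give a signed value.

108

Option 1 (Z − 30):
  Z = 72 − 30 = 42
  H = 17 + 4·42 = 185
Option 2 (Z := 15):
  Z = 15
  H = 17 + 4·15 = 77
H: 185 − 77 = 108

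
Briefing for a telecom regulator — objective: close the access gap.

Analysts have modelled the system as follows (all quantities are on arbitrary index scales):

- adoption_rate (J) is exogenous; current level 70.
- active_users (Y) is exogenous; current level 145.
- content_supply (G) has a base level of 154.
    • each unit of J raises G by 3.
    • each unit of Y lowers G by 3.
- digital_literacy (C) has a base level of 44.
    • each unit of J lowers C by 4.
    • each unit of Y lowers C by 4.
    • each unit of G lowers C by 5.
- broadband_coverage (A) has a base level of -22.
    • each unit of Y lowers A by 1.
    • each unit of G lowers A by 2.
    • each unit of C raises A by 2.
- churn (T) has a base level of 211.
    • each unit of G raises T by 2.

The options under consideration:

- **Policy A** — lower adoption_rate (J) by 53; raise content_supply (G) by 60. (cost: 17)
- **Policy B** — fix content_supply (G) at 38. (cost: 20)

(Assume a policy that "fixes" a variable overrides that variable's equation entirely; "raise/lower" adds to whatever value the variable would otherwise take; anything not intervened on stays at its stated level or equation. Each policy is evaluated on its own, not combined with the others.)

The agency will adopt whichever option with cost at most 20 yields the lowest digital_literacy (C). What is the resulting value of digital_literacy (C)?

-1006

Policy A (J − 53, G + 60):
  J = 70 − 53 = 17
  Y = 145
  G = 154 + 3·17 − 3·145 (+60 from intervention) = -170
  C = 44 − 4·17 − 4·145 − 5·(-170) = 246
Policy B (G := 38):
  J = 70
  Y = 145
  G = 38
  C = 44 − 4·70 − 4·145 − 5·38 = -1006
Comparing — Policy A: C=246, Policy B: C=-1006. Lowest is -1006 (Policy B).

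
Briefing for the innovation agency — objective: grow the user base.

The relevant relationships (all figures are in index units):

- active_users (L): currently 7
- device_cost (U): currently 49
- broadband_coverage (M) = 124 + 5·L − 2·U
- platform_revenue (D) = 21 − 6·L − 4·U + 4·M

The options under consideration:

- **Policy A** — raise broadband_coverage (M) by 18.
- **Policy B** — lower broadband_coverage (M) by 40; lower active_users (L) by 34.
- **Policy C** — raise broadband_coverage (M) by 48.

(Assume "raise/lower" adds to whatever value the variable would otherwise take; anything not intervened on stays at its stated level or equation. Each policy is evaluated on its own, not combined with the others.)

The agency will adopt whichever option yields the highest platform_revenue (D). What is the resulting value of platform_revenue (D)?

Policy A (M + 18):
  L = 7
  U = 49
  M = 124 + 5·7 − 2·49 (+18 from intervention) = 79
  D = 21 − 6·7 − 4·49 + 4·79 = 99
Policy B (M − 40, L − 34):
  L = 7 − 34 = -27
  U = 49
  M = 124 + 5·(-27) − 2·49 (−40 from intervention) = -149
  D = 21 − 6·(-27) − 4·49 + 4·(-149) = -609
Policy C (M + 48):
  L = 7
  U = 49
  M = 124 + 5·7 − 2·49 (+48 from intervention) = 109
  D = 21 − 6·7 − 4·49 + 4·109 = 219
Comparing — Policy A: D=99, Policy B: D=-609, Policy C: D=219. Highest is 219 (Policy C).

219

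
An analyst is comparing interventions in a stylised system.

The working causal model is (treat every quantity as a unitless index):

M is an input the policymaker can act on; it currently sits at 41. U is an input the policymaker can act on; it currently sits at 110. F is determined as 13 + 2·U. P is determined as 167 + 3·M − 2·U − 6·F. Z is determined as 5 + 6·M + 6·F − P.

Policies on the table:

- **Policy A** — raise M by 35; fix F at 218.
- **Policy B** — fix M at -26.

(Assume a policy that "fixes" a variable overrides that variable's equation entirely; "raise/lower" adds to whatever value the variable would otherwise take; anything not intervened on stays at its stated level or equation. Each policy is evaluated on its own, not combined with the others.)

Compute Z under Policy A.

2902

Policy A (M + 35, F := 218):
  M = 41 + 35 = 76
  U = 110
  F = 218
  P = 167 + 3·76 − 2·110 − 6·218 = -1133
  Z = 5 + 6·76 + 6·218 − (-1133) = 2902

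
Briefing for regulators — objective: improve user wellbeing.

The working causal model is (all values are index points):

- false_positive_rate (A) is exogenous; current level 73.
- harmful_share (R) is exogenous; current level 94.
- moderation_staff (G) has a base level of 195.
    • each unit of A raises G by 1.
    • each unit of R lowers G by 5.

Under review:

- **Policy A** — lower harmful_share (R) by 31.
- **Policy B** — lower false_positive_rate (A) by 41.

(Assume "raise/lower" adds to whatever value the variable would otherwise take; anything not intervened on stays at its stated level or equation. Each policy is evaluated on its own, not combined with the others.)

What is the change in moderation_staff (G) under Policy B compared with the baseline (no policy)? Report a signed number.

-41

Baseline:
  A = 73
  R = 94
  G = 195 + 73 − 5·94 = -202
Policy B (A − 41):
  A = 73 − 41 = 32
  R = 94
  G = 195 + 32 − 5·94 = -243
Change in G: -243 − (-202) = -41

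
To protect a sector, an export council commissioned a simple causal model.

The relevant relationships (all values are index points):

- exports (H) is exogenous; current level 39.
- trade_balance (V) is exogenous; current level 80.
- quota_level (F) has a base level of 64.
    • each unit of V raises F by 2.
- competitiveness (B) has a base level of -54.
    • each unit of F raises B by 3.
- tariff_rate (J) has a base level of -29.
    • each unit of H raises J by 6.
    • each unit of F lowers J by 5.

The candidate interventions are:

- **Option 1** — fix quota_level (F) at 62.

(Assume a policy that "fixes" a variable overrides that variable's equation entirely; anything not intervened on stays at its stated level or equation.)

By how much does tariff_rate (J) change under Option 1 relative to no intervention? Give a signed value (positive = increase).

Baseline:
  H = 39
  V = 80
  F = 64 + 2·80 = 224
  J = -29 + 6·39 − 5·224 = -915
Option 1 (F := 62):
  H = 39
  V = 80
  F = 62
  J = -29 + 6·39 − 5·62 = -105
Change in J: -105 − (-915) = 810

810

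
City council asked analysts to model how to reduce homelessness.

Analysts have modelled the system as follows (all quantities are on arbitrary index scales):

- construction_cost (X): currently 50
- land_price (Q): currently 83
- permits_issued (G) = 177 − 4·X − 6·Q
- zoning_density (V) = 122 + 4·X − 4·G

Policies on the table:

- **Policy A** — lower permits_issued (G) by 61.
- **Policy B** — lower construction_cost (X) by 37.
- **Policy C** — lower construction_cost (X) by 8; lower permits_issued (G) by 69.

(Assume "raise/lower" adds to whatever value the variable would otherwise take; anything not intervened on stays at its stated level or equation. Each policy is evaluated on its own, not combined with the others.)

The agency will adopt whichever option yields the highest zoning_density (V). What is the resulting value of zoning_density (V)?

Policy A (G − 61):
  X = 50
  Q = 83
  G = 177 − 4·50 − 6·83 (−61 from intervention) = -582
  V = 122 + 4·50 − 4·(-582) = 2650
Policy B (X − 37):
  X = 50 − 37 = 13
  Q = 83
  G = 177 − 4·13 − 6·83 = -373
  V = 122 + 4·13 − 4·(-373) = 1666
Policy C (X − 8, G − 69):
  X = 50 − 8 = 42
  Q = 83
  G = 177 − 4·42 − 6·83 (−69 from intervention) = -558
  V = 122 + 4·42 − 4·(-558) = 2522
Comparing — Policy A: V=2650, Policy B: V=1666, Policy C: V=2522. Highest is 2650 (Policy A).

2650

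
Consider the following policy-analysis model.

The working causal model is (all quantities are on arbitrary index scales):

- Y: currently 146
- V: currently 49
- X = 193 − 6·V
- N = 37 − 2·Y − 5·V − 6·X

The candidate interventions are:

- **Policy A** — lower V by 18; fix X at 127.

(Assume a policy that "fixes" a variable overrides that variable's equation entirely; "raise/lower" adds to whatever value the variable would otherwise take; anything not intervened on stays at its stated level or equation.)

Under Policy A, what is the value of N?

Policy A (V − 18, X := 127):
  Y = 146
  V = 49 − 18 = 31
  X = 127
  N = 37 − 2·146 − 5·31 − 6·127 = -1172

-1172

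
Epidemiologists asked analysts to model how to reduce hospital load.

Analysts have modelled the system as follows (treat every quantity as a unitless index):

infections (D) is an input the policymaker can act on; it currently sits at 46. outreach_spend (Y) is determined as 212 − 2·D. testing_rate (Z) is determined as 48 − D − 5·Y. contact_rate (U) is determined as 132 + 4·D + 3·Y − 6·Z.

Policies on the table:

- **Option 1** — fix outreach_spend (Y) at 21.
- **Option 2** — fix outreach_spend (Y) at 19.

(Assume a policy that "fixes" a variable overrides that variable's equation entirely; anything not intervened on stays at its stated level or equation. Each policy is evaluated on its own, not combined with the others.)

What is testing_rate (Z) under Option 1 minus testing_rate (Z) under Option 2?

-10

Option 1 (Y := 21):
  D = 46
  Y = 21
  Z = 48 − 46 − 5·21 = -103
Option 2 (Y := 19):
  D = 46
  Y = 19
  Z = 48 − 46 − 5·19 = -93
Z: -103 − (-93) = -10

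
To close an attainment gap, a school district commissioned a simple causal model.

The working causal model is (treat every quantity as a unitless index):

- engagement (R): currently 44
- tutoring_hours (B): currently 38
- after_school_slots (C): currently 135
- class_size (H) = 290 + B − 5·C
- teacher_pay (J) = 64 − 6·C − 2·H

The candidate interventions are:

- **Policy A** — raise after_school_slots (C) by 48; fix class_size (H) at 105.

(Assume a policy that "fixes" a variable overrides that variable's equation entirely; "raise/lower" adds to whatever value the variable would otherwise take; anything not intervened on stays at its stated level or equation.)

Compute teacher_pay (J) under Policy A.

Policy A (C + 48, H := 105):
  B = 38
  C = 135 + 48 = 183
  H = 105
  J = 64 − 6·183 − 2·105 = -1244

-1244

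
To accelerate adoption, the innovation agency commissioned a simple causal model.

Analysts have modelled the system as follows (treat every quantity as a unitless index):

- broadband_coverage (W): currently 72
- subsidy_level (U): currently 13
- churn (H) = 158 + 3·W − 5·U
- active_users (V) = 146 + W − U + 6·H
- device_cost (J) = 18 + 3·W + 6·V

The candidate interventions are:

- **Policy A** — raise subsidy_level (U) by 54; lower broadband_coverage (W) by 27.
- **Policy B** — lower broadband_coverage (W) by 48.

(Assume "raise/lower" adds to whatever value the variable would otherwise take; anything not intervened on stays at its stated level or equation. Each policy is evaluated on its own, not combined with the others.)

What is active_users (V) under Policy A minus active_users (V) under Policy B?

Policy A (U + 54, W − 27):
  W = 72 − 27 = 45
  U = 13 + 54 = 67
  H = 158 + 3·45 − 5·67 = -42
  V = 146 + 45 − 67 + 6·(-42) = -128
Policy B (W − 48):
  W = 72 − 48 = 24
  U = 13
  H = 158 + 3·24 − 5·13 = 165
  V = 146 + 24 − 13 + 6·165 = 1147
V: -128 − 1147 = -1275

-1275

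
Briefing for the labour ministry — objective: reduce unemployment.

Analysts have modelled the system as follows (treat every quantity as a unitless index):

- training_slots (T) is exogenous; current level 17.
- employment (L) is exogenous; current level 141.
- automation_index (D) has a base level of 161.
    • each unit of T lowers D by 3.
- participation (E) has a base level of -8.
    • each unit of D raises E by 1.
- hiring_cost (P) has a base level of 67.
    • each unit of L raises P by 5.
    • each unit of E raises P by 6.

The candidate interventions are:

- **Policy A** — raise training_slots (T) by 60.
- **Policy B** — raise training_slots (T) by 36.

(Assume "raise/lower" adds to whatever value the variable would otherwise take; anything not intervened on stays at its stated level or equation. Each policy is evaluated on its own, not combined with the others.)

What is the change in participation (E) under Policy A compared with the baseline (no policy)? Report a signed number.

-180

Baseline:
  T = 17
  D = 161 − 3·17 = 110
  E = -8 + 110 = 102
Policy A (T + 60):
  T = 17 + 60 = 77
  D = 161 − 3·77 = -70
  E = -8 + (-70) = -78
Change in E: -78 − 102 = -180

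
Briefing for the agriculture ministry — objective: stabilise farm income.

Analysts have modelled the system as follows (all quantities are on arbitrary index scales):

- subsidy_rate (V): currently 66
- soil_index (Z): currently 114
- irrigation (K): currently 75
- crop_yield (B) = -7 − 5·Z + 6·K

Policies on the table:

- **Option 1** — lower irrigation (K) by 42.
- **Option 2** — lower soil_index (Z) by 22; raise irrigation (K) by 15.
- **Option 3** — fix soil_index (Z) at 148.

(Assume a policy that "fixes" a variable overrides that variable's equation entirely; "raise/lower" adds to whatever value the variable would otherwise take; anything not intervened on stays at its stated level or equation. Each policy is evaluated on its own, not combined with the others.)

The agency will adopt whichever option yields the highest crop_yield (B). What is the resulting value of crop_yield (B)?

Option 1 (K − 42):
  Z = 114
  K = 75 − 42 = 33
  B = -7 − 5·114 + 6·33 = -379
Option 2 (Z − 22, K + 15):
  Z = 114 − 22 = 92
  K = 75 + 15 = 90
  B = -7 − 5·92 + 6·90 = 73
Option 3 (Z := 148):
  Z = 148
  K = 75
  B = -7 − 5·148 + 6·75 = -297
Comparing — Option 1: B=-379, Option 2: B=73, Option 3: B=-297. Highest is 73 (Option 2).

73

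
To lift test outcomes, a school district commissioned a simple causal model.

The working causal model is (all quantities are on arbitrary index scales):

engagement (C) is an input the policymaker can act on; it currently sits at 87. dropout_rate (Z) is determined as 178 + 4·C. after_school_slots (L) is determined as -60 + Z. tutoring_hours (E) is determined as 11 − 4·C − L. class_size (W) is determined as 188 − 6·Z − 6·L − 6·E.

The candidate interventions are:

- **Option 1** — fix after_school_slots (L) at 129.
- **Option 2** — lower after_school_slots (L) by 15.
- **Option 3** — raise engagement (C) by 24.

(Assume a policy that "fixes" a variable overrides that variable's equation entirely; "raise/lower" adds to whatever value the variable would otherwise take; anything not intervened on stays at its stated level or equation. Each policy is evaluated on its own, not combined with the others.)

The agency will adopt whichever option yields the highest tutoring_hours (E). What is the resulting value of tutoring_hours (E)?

Option 1 (L := 129):
  C = 87
  Z = 178 + 4·87 = 526
  L = 129
  E = 11 − 4·87 − 129 = -466
Option 2 (L − 15):
  C = 87
  Z = 178 + 4·87 = 526
  L = -60 + 526 (−15 from intervention) = 451
  E = 11 − 4·87 − 451 = -788
Option 3 (C + 24):
  C = 87 + 24 = 111
  Z = 178 + 4·111 = 622
  L = -60 + 622 = 562
  E = 11 − 4·111 − 562 = -995
Comparing — Option 1: E=-466, Option 2: E=-788, Option 3: E=-995. Highest is -466 (Option 1).

-466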